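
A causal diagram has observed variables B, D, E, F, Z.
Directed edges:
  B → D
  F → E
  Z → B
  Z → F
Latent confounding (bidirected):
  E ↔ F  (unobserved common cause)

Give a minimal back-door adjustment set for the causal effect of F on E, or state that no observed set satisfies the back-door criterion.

desc(F)\{F}={E}; candidates ⊆ {B,D,Z}.
F↔E: latent back-door arc(s) into F.
size 0: {}; under {} F still reaches {B,D,E,Z} ∋ E.
size 1: {B}, {D}, {Z}; under {B} F still reaches {E,Z} ∋ E.
size 2: {B,D}, {B,Z}, {D,Z}; under {B,D} F still reaches {E,Z} ∋ E.
F↔E cannot be blocked by any observed set — no back-door set.

F→E: no observed back-door set.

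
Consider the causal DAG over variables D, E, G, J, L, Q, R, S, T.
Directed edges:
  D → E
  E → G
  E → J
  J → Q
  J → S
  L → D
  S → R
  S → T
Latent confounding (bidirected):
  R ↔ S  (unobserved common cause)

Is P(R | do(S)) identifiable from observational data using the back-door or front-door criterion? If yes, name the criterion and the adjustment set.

desc(S)\{S}={R,T}; candidates ⊆ {D,E,G,J,L,Q}.
S↔R: latent back-door arc(s) into S.
size 0: {}; under {} S still reaches {D,E,G,J,L,Q,R} ∋ R.
size 1: {D}, {E}, {G} …(+3); under {D} S still reaches {E,G,J,Q,R} ∋ R.
size 2: {D,E}, {D,G}, {D,J} …(+12); under {D,E} S still reaches {J,Q,R} ∋ R.
S↔R cannot be blocked by any observed set — no back-door set.
No mediator lies on a directed S→…→R path.
Neither criterion identifies P(R|do(S)) in this graph.

P(R|do(S)): not identifiable (no BD/FD set).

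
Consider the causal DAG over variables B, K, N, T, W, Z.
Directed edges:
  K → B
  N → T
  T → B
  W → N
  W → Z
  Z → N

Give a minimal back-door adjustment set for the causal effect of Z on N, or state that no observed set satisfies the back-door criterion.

Z→N: minimal back-door set {W}.

desc(Z)\{Z}={B,N,T}; candidates ⊆ {K,W}.
size 0: {}; under {} Z still reaches {B,N,T,W} ∋ N.
{W}: Z⊥N given {W} in G with Z→· removed — back-door holds.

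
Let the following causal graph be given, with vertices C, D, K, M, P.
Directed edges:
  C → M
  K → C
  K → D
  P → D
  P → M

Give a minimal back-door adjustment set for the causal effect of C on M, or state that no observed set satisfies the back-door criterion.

desc(C)\{C}={M}; candidates ⊆ {D,K,P}.
∅: C⊥M given ∅ in G with C→· removed — back-door holds.

C→M: minimal back-door set ∅.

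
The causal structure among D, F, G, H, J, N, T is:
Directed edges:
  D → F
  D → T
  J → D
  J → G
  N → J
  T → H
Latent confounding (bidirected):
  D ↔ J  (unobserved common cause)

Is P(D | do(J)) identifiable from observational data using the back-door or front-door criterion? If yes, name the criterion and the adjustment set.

P(D|do(J)): not identifiable (no BD/FD set).

desc(J)\{J}={D,F,G,H,T}; candidates ⊆ {N}.
J↔D: latent back-door arc(s) into J.
size 0: {}; under {} J still reaches {D,F,H,N,T} ∋ D.
size 1: {N}; under {N} J still reaches {D,F,H,T} ∋ D.
J↔D cannot be blocked by any observed set — no back-door set.
No mediator lies on a directed J→…→D path.
Neither criterion identifies P(D|do(J)) in this graph.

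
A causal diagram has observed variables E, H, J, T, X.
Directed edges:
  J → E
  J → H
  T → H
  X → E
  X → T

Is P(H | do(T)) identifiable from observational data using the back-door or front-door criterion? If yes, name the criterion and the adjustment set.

P(H|do(T)): backdoor, adjust for ∅.

desc(T)\{T}={H}; candidates ⊆ {E,J,X}.
∅: T⊥H given ∅ in G with T→· removed — back-door holds.
P(H|do(T)) = P(H|T) — no adjustment needed.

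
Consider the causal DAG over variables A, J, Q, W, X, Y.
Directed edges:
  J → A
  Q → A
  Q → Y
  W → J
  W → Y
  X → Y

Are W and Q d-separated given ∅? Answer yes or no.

Yes — W ⊥ Q | ∅.

Bayes-Ball from W | ∅ reaches {A,J,Y}.
Q ∉ reach(W|∅) ⇒ W ⊥ Q | ∅.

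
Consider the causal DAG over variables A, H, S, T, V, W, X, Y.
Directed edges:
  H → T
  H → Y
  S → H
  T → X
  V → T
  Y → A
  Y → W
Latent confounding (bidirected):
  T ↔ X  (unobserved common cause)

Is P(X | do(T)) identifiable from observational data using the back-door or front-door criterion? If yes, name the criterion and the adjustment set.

desc(T)\{T}={X}; candidates ⊆ {A,H,S,V,W,Y}.
T↔X: latent back-door arc(s) into T.
size 0: {}; under {} T still reaches {A,H,S,V,W,X,Y} ∋ X.
size 1: {A}, {H}, {S} …(+3); under {A} T still reaches {H,S,V,W,X,Y} ∋ X.
size 2: {A,H}, {A,S}, {A,V} …(+12); under {A,H} T still reaches {V,X} ∋ X.
T↔X cannot be blocked by any observed set — no back-door set.
No mediator lies on a directed T→…→X path.
Neither criterion identifies P(X|do(T)) in this graph.

P(X|do(T)): not identifiable (no BD/FD set).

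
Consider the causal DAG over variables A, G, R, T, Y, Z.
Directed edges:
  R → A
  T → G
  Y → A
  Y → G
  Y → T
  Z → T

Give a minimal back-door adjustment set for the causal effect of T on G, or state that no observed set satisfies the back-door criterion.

desc(T)\{T}={G}; candidates ⊆ {A,R,Y,Z}.
size 0: {}; under {} T still reaches {A,G,Y,Z} ∋ G.
{Y}: T⊥G given {Y} in G with T→· removed — back-door holds.

T→G: minimal back-door set {Y}.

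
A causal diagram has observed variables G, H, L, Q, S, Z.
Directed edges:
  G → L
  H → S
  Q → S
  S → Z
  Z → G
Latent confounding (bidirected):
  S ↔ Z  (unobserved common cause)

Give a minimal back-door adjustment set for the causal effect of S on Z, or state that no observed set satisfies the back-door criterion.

desc(S)\{S}={G,L,Z}; candidates ⊆ {H,Q}.
S↔Z: latent back-door arc(s) into S.
size 0: {}; under {} S still reaches {G,H,L,Q,Z} ∋ Z.
size 1: {H}, {Q}; under {H} S still reaches {G,L,Q,Z} ∋ Z.
size 2: {H,Q}; under {H,Q} S still reaches {G,L,Z} ∋ Z.
S↔Z cannot be blocked by any observed set — no back-door set.

S→Z: no observed back-door set.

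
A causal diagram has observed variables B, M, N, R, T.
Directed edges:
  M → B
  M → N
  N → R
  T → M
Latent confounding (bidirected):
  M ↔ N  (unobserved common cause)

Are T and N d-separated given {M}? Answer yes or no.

Bayes-Ball from T | {M} reaches {N,R}.
N ∈ reach(T|{M}) ⇒ T ⊥̸ N | {M}.

No — T and N are d-connected given {M}.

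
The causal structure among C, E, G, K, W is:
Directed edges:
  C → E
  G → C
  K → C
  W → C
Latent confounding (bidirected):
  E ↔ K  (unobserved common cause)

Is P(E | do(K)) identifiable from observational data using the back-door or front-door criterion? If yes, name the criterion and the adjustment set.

P(E|do(K)): frontdoor, adjust for {C}.

desc(K)\{K}={C,E}; candidates ⊆ {G,W}.
K↔E: latent back-door arc(s) into K.
size 0: {}; under {} K still reaches {E} ∋ E.
size 1: {G}, {W}; under {G} K still reaches {E} ∋ E.
size 2: {G,W}; under {G,W} K still reaches {E} ∋ E.
K↔E cannot be blocked by any observed set — no back-door set.
{C}: (i) intercepts every directed K→E path; (ii) no back-door K→{C}; (iii) {K} blocks every back-door {C}→E. Front-door holds.
P(E|do(K)) = Σ_{C} P(C|K) Σ_{K'} P(E|C,K')P(K').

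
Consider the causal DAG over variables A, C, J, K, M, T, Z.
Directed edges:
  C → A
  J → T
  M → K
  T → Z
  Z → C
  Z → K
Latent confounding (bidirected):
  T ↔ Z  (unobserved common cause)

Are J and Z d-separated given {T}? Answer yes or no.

No — J and Z are d-connected given {T}.

Bayes-Ball from J | {T} reaches {A,C,K,Z}.
Z ∈ reach(J|{T}) ⇒ J ⊥̸ Z | {T}.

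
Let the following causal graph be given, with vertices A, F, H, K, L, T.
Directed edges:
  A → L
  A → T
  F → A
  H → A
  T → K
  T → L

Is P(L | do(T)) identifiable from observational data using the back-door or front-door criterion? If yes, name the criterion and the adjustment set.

desc(T)\{T}={K,L}; candidates ⊆ {A,F,H}.
size 0: {}; under {} T still reaches {A,F,H,L} ∋ L.
{A}: T⊥L given {A} in G with T→· removed — back-door holds.
P(L|do(T)) = Σ_{A} P(L|T,A)·P(A).

P(L|do(T)): backdoor, adjust for {A}.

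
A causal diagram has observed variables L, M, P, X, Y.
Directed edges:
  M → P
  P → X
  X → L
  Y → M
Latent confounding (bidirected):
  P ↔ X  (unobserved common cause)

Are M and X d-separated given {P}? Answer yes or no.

No — M and X are d-connected given {P}.

Bayes-Ball from M | {P} reaches {L,X,Y}.
X ∈ reach(M|{P}) ⇒ M ⊥̸ X | {P}.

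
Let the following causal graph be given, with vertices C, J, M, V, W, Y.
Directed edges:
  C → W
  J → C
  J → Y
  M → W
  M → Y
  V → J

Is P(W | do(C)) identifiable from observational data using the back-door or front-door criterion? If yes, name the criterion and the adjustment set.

P(W|do(C)): backdoor, adjust for ∅.

desc(C)\{C}={W}; candidates ⊆ {J,M,V,Y}.
∅: C⊥W given ∅ in G with C→· removed — back-door holds.
P(W|do(C)) = P(W|C) — no adjustment needed.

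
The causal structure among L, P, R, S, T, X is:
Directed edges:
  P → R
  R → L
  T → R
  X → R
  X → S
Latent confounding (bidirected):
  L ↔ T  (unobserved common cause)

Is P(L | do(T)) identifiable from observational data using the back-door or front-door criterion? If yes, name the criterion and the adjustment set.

P(L|do(T)): frontdoor, adjust for {R}.

desc(T)\{T}={L,R}; candidates ⊆ {P,S,X}.
T↔L: latent back-door arc(s) into T.
size 0: {}; under {} T still reaches {L} ∋ L.
size 1: {P}, {S}, {X}; under {P} T still reaches {L} ∋ L.
size 2: {P,S}, {P,X}, {S,X}; under {P,S} T still reaches {L} ∋ L.
T↔L cannot be blocked by any observed set — no back-door set.
{R}: (i) intercepts every directed T→L path; (ii) no back-door T→{R}; (iii) {T} blocks every back-door {R}→L. Front-door holds.
P(L|do(T)) = Σ_{R} P(R|T) Σ_{T'} P(L|R,T')P(T').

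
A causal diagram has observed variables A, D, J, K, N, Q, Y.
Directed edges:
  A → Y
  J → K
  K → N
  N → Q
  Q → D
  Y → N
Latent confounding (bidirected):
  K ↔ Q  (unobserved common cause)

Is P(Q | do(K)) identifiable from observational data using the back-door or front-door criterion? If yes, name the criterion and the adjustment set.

desc(K)\{K}={D,N,Q}; candidates ⊆ {A,J,Y}.
K↔Q: latent back-door arc(s) into K.
size 0: {}; under {} K still reaches {D,J,Q} ∋ Q.
size 1: {A}, {J}, {Y}; under {A} K still reaches {D,J,Q} ∋ Q.
size 2: {A,J}, {A,Y}, {J,Y}; under {A,J} K still reaches {D,Q} ∋ Q.
K↔Q cannot be blocked by any observed set — no back-door set.
{N}: (i) intercepts every directed K→Q path; (ii) no back-door K→{N}; (iii) {K} blocks every back-door {N}→Q. Front-door holds.
P(Q|do(K)) = Σ_{N} P(N|K) Σ_{K'} P(Q|N,K')P(K').

P(Q|do(K)): frontdoor, adjust for {N}.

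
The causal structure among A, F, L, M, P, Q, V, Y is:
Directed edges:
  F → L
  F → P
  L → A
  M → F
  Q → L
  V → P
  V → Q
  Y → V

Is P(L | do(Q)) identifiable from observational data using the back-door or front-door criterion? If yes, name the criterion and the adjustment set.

P(L|do(Q)): backdoor, adjust for ∅.

desc(Q)\{Q}={A,L}; candidates ⊆ {F,M,P,V,Y}.
∅: Q⊥L given ∅ in G with Q→· removed — back-door holds.
P(L|do(Q)) = P(L|Q) — no adjustment needed.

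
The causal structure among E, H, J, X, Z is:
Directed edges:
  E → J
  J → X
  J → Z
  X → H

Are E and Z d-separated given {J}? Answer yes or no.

Yes — E ⊥ Z | {J}.

Bayes-Ball from E | {J} reaches ∅.
Z ∉ reach(E|{J}) ⇒ E ⊥ Z | {J}.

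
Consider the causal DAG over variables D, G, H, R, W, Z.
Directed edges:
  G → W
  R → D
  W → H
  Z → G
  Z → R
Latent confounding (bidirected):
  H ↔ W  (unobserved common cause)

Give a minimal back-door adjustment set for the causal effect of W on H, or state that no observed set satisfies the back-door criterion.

desc(W)\{W}={H}; candidates ⊆ {D,G,R,Z}.
W↔H: latent back-door arc(s) into W.
size 0: {}; under {} W still reaches {D,G,H,R,Z} ∋ H.
size 1: {D}, {G}, {R} …(+1); under {D} W still reaches {G,H,R,Z} ∋ H.
size 2: {D,G}, {D,R}, {D,Z} …(+3); under {D,G} W still reaches {H} ∋ H.
W↔H cannot be blocked by any observed set — no back-door set.

W→H: no observed back-door set.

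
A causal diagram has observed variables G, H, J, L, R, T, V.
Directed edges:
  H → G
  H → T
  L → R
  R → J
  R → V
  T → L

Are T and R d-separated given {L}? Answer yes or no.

Yes — T ⊥ R | {L}.

Bayes-Ball from T | {L} reaches {G,H}.
R ∉ reach(T|{L}) ⇒ T ⊥ R | {L}.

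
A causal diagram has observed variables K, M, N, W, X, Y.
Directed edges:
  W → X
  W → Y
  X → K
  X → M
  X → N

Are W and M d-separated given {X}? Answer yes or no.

Yes — W ⊥ M | {X}.

Bayes-Ball from W | {X} reaches {Y}.
M ∉ reach(W|{X}) ⇒ W ⊥ M | {X}.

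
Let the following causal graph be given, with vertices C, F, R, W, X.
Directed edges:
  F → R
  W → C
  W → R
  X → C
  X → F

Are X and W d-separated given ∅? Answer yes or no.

Yes — X ⊥ W | ∅.

Bayes-Ball from X | ∅ reaches {C,F,R}.
W ∉ reach(X|∅) ⇒ X ⊥ W | ∅.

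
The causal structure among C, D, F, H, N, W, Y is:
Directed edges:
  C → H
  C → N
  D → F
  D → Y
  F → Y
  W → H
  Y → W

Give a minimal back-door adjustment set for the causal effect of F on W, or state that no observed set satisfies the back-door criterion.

desc(F)\{F}={H,W,Y}; candidates ⊆ {C,D,N}.
size 0: {}; under {} F still reaches {D,H,W,Y} ∋ W.
{D}: F⊥W given {D} in G with F→· removed — back-door holds.

F→W: minimal back-door set {D}.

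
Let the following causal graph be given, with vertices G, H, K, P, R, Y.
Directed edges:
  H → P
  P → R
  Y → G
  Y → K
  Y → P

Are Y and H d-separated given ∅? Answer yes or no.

Bayes-Ball from Y | ∅ reaches {G,K,P,R}.
H ∉ reach(Y|∅) ⇒ Y ⊥ H | ∅.

Yes — Y ⊥ H | ∅.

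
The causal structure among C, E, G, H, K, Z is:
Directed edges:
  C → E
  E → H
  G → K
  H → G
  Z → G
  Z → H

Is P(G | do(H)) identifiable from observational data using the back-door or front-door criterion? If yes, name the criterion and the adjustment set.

desc(H)\{H}={G,K}; candidates ⊆ {C,E,Z}.
size 0: {}; under {} H still reaches {C,E,G,K,Z} ∋ G.
{Z}: H⊥G given {Z} in G with H→· removed — back-door holds.
P(G|do(H)) = Σ_{Z} P(G|H,Z)·P(Z).

P(G|do(H)): backdoor, adjust for {Z}.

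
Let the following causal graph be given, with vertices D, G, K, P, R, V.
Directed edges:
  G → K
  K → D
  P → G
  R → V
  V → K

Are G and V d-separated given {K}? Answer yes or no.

Bayes-Ball from G | {K} reaches {P,R,V}.
V ∈ reach(G|{K}) ⇒ G ⊥̸ V | {K}.

No — G and V are d-connected given {K}.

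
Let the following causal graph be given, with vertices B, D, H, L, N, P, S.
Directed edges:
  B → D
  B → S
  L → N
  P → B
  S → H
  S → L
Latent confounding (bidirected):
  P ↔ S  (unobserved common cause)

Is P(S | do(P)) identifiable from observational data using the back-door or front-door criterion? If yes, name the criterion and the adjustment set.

P(S|do(P)): frontdoor, adjust for {B}.

desc(P)\{P}={B,D,H,L,N,S}; candidates ⊆ {—}.
P↔S: latent back-door arc(s) into P.
size 0: {}; under {} P still reaches {H,L,N,S} ∋ S.
P↔S cannot be blocked by any observed set — no back-door set.
{B}: (i) intercepts every directed P→S path; (ii) no back-door P→{B}; (iii) {P} blocks every back-door {B}→S. Front-door holds.
P(S|do(P)) = Σ_{B} P(B|P) Σ_{P'} P(S|B,P')P(P').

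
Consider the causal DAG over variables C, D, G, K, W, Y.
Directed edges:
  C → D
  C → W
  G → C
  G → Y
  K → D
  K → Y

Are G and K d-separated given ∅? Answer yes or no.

Yes — G ⊥ K | ∅.

Bayes-Ball from G | ∅ reaches {C,D,W,Y}.
K ∉ reach(G|∅) ⇒ G ⊥ K | ∅.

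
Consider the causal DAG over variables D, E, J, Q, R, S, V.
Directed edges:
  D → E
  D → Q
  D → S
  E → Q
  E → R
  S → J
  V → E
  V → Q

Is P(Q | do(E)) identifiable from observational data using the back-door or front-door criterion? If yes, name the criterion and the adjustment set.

P(Q|do(E)): backdoor, adjust for {D, V}.

desc(E)\{E}={Q,R}; candidates ⊆ {D,J,S,V}.
size 0: {}; under {} E still reaches {D,J,Q,S,V} ∋ Q.
size 1: {D}, {J}, {S} …(+1); under {D} E still reaches {Q,V} ∋ Q.
{D,V}: E⊥Q given {D,V} in G with E→· removed — back-door holds.
P(Q|do(E)) = Σ_{D,V} P(Q|E,D,V)·P(D,V).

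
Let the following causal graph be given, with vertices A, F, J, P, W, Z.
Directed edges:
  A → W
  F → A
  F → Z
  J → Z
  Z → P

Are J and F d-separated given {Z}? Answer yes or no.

No — J and F are d-connected given {Z}.

Bayes-Ball from J | {Z} reaches {A,F,W}.
F ∈ reach(J|{Z}) ⇒ J ⊥̸ F | {Z}.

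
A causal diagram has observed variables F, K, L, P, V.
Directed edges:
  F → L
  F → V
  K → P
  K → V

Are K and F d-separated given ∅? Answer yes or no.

Bayes-Ball from K | ∅ reaches {P,V}.
F ∉ reach(K|∅) ⇒ K ⊥ F | ∅.

Yes — K ⊥ F | ∅.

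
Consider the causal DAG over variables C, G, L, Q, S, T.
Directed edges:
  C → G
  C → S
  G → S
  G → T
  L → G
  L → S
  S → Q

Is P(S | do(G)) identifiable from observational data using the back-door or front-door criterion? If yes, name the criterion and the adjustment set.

P(S|do(G)): backdoor, adjust for {C, L}.

desc(G)\{G}={Q,S,T}; candidates ⊆ {C,L}.
size 0: {}; under {} G still reaches {C,L,Q,S} ∋ S.
size 1: {C}, {L}; under {C} G still reaches {L,Q,S} ∋ S.
{C,L}: G⊥S given {C,L} in G with G→· removed — back-door holds.
P(S|do(G)) = Σ_{C,L} P(S|G,C,L)·P(C,L).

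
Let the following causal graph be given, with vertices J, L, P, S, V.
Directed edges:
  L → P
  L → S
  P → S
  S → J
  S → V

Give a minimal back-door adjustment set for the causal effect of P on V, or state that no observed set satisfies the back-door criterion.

desc(P)\{P}={J,S,V}; candidates ⊆ {L}.
size 0: {}; under {} P still reaches {J,L,S,V} ∋ V.
{L}: P⊥V given {L} in G with P→· removed — back-door holds.

P→V: minimal back-door set {L}.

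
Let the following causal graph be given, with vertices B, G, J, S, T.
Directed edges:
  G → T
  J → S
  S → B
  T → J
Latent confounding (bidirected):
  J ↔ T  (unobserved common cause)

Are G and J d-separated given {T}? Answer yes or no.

No — G and J are d-connected given {T}.

Bayes-Ball from G | {T} reaches {B,J,S}.
J ∈ reach(G|{T}) ⇒ G ⊥̸ J | {T}.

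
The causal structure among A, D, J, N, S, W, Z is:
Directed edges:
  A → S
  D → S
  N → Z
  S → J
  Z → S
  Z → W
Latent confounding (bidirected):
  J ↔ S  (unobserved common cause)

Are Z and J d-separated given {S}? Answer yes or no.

Bayes-Ball from Z | {S} reaches {A,D,J,N,W}.
J ∈ reach(Z|{S}) ⇒ Z ⊥̸ J | {S}.

No — Z and J are d-connected given {S}.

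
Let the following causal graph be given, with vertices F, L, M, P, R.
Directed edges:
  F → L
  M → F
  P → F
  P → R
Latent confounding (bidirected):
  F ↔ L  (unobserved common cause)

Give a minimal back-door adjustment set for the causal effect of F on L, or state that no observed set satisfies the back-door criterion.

F→L: no observed back-door set.

desc(F)\{F}={L}; candidates ⊆ {M,P,R}.
F↔L: latent back-door arc(s) into F.
size 0: {}; under {} F still reaches {L,M,P,R} ∋ L.
size 1: {M}, {P}, {R}; under {M} F still reaches {L,P,R} ∋ L.
size 2: {M,P}, {M,R}, {P,R}; under {M,P} F still reaches {L} ∋ L.
F↔L cannot be blocked by any observed set — no back-door set.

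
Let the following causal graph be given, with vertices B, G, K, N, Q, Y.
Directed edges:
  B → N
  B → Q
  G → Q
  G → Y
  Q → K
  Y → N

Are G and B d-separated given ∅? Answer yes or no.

Yes — G ⊥ B | ∅.

Bayes-Ball from G | ∅ reaches {K,N,Q,Y}.
B ∉ reach(G|∅) ⇒ G ⊥ B | ∅.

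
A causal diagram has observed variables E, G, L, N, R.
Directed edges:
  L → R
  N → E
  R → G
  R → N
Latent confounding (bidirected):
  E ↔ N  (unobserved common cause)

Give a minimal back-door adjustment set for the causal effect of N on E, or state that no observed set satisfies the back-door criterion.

desc(N)\{N}={E}; candidates ⊆ {G,L,R}.
N↔E: latent back-door arc(s) into N.
size 0: {}; under {} N still reaches {E,G,L,R} ∋ E.
size 1: {G}, {L}, {R}; under {G} N still reaches {E,L,R} ∋ E.
size 2: {G,L}, {G,R}, {L,R}; under {G,L} N still reaches {E,R} ∋ E.
N↔E cannot be blocked by any observed set — no back-door set.

N→E: no observed back-door set.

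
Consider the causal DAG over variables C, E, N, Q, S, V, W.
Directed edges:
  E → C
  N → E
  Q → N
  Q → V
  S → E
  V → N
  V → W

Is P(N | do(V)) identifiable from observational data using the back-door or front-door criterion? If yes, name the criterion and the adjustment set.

P(N|do(V)): backdoor, adjust for {Q}.

desc(V)\{V}={C,E,N,W}; candidates ⊆ {Q,S}.
size 0: {}; under {} V still reaches {C,E,N,Q} ∋ N.
{Q}: V⊥N given {Q} in G with V→· removed — back-door holds.
P(N|do(V)) = Σ_{Q} P(N|V,Q)·P(Q).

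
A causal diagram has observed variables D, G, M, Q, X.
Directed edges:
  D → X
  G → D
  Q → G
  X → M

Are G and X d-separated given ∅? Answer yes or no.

No — G and X are d-connected given ∅.

Bayes-Ball from G | ∅ reaches {D,M,Q,X}.
X ∈ reach(G|∅) ⇒ G ⊥̸ X | ∅.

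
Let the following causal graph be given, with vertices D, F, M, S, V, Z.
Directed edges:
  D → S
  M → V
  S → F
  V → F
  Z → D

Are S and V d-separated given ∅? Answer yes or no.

Yes — S ⊥ V | ∅.

Bayes-Ball from S | ∅ reaches {D,F,Z}.
V ∉ reach(S|∅) ⇒ S ⊥ V | ∅.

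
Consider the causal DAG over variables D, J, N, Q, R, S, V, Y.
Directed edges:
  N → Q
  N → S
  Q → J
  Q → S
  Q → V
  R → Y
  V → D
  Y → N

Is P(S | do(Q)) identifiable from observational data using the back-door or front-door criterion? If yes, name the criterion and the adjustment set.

P(S|do(Q)): backdoor, adjust for {N}.

desc(Q)\{Q}={D,J,S,V}; candidates ⊆ {N,R,Y}.
size 0: {}; under {} Q still reaches {N,R,S,Y} ∋ S.
{N}: Q⊥S given {N} in G with Q→· removed — back-door holds.
P(S|do(Q)) = Σ_{N} P(S|Q,N)·P(N).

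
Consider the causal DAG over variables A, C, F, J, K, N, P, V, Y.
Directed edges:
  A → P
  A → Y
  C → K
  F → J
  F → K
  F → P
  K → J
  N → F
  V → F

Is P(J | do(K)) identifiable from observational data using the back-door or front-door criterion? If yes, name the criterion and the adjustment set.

desc(K)\{K}={J}; candidates ⊆ {A,C,F,N,P,V,Y}.
size 0: {}; under {} K still reaches {C,F,J,N,P,V} ∋ J.
{F}: K⊥J given {F} in G with K→· removed — back-door holds.
P(J|do(K)) = Σ_{F} P(J|K,F)·P(F).

P(J|do(K)): backdoor, adjust for {F}.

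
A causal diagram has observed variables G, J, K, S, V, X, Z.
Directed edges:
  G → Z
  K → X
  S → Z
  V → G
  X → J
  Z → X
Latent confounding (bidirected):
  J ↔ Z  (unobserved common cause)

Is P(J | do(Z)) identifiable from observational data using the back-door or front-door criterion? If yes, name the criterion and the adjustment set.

desc(Z)\{Z}={J,X}; candidates ⊆ {G,K,S,V}.
Z↔J: latent back-door arc(s) into Z.
size 0: {}; under {} Z still reaches {G,J,S,V} ∋ J.
size 1: {G}, {K}, {S} …(+1); under {G} Z still reaches {J,S} ∋ J.
size 2: {G,K}, {G,S}, {G,V} …(+3); under {G,K} Z still reaches {J,S} ∋ J.
Z↔J cannot be blocked by any observed set — no back-door set.
{X}: (i) intercepts every directed Z→J path; (ii) no back-door Z→{X}; (iii) {Z} blocks every back-door {X}→J. Front-door holds.
P(J|do(Z)) = Σ_{X} P(X|Z) Σ_{Z'} P(J|X,Z')P(Z').

P(J|do(Z)): frontdoor, adjust for {X}.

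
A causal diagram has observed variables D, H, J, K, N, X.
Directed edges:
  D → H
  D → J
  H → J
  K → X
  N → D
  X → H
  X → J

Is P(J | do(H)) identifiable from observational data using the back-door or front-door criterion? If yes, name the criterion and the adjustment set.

desc(H)\{H}={J}; candidates ⊆ {D,K,N,X}.
size 0: {}; under {} H still reaches {D,J,K,N,X} ∋ J.
size 1: {D}, {K}, {N} …(+1); under {D} H still reaches {J,K,X} ∋ J.
{D,X}: H⊥J given {D,X} in G with H→· removed — back-door holds.
P(J|do(H)) = Σ_{D,X} P(J|H,D,X)·P(D,X).

P(J|do(H)): backdoor, adjust for {D, X}.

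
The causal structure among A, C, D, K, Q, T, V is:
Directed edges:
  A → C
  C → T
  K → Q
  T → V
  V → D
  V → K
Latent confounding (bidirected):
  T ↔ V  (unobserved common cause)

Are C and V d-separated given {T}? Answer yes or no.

No — C and V are d-connected given {T}.

Bayes-Ball from C | {T} reaches {A,D,K,Q,V}.
V ∈ reach(C|{T}) ⇒ C ⊥̸ V | {T}.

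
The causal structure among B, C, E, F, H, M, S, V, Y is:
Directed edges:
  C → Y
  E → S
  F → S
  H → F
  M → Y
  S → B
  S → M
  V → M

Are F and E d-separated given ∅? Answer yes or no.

Bayes-Ball from F | ∅ reaches {B,H,M,S,Y}.
E ∉ reach(F|∅) ⇒ F ⊥ E | ∅.

Yes — F ⊥ E | ∅.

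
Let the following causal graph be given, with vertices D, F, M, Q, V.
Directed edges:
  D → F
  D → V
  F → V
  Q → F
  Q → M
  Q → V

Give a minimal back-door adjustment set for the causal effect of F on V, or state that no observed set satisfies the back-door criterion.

desc(F)\{F}={V}; candidates ⊆ {D,M,Q}.
size 0: {}; under {} F still reaches {D,M,Q,V} ∋ V.
size 1: {D}, {M}, {Q}; under {D} F still reaches {M,Q,V} ∋ V.
{D,Q}: F⊥V given {D,Q} in G with F→· removed — back-door holds.

F→V: minimal back-door set {D, Q}.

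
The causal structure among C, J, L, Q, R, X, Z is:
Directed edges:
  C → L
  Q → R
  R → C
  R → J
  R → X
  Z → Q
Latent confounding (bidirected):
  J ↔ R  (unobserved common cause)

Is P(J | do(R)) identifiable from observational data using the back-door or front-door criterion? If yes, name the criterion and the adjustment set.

P(J|do(R)): not identifiable (no BD/FD set).

desc(R)\{R}={C,J,L,X}; candidates ⊆ {Q,Z}.
R↔J: latent back-door arc(s) into R.
size 0: {}; under {} R still reaches {J,Q,Z} ∋ J.
size 1: {Q}, {Z}; under {Q} R still reaches {J} ∋ J.
size 2: {Q,Z}; under {Q,Z} R still reaches {J} ∋ J.
R↔J cannot be blocked by any observed set — no back-door set.
No mediator lies on a directed R→…→J path.
Neither criterion identifies P(J|do(R)) in this graph.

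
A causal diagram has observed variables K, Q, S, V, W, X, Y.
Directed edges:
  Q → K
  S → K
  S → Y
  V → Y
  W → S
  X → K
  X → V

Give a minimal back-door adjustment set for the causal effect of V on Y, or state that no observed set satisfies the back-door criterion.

V→Y: minimal back-door set ∅.

desc(V)\{V}={Y}; candidates ⊆ {K,Q,S,W,X}.
∅: V⊥Y given ∅ in G with V→· removed — back-door holds.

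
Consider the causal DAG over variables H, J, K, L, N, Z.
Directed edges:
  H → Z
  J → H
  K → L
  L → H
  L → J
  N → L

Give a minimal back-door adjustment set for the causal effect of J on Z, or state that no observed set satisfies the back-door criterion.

J→Z: minimal back-door set {L}.

desc(J)\{J}={H,Z}; candidates ⊆ {K,L,N}.
size 0: {}; under {} J still reaches {H,K,L,N,Z} ∋ Z.
{L}: J⊥Z given {L} in G with J→· removed — back-door holds.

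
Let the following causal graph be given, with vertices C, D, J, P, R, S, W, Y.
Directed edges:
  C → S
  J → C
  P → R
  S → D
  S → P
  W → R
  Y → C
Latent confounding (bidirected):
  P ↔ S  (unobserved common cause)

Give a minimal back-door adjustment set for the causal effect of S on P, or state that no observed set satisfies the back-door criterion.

desc(S)\{S}={D,P,R}; candidates ⊆ {C,J,W,Y}.
S↔P: latent back-door arc(s) into S.
size 0: {}; under {} S still reaches {C,J,P,R,Y} ∋ P.
size 1: {C}, {J}, {W} …(+1); under {C} S still reaches {P,R} ∋ P.
size 2: {C,J}, {C,W}, {C,Y} …(+3); under {C,J} S still reaches {P,R} ∋ P.
S↔P cannot be blocked by any observed set — no back-door set.

S→P: no observed back-door set.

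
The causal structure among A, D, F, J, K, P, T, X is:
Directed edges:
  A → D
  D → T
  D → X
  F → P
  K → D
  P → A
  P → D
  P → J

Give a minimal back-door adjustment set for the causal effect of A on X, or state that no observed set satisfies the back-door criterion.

desc(A)\{A}={D,T,X}; candidates ⊆ {F,J,K,P}.
size 0: {}; under {} A still reaches {D,F,J,P,T,X} ∋ X.
{P}: A⊥X given {P} in G with A→· removed — back-door holds.

A→X: minimal back-door set {P}.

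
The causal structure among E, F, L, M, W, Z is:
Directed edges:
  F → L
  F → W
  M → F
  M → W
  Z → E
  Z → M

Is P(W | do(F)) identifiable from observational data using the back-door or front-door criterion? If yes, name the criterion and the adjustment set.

desc(F)\{F}={L,W}; candidates ⊆ {E,M,Z}.
size 0: {}; under {} F still reaches {E,M,W,Z} ∋ W.
{M}: F⊥W given {M} in G with F→· removed — back-door holds.
P(W|do(F)) = Σ_{M} P(W|F,M)·P(M).

P(W|do(F)): backdoor, adjust for {M}.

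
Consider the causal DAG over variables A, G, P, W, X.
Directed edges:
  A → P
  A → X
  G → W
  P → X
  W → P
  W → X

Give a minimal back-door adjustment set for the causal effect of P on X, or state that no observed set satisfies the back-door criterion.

P→X: minimal back-door set {A, W}.

desc(P)\{P}={X}; candidates ⊆ {A,G,W}.
size 0: {}; under {} P still reaches {A,G,W,X} ∋ X.
size 1: {A}, {G}, {W}; under {A} P still reaches {G,W,X} ∋ X.
{A,W}: P⊥X given {A,W} in G with P→· removed — back-door holds.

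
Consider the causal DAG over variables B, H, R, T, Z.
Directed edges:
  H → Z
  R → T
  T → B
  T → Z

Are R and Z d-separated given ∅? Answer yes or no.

No — R and Z are d-connected given ∅.

Bayes-Ball from R | ∅ reaches {B,T,Z}.
Z ∈ reach(R|∅) ⇒ R ⊥̸ Z | ∅.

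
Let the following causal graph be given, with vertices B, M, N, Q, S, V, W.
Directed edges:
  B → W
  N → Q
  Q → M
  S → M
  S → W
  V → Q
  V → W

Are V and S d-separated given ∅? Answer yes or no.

Bayes-Ball from V | ∅ reaches {M,Q,W}.
S ∉ reach(V|∅) ⇒ V ⊥ S | ∅.

Yes — V ⊥ S | ∅.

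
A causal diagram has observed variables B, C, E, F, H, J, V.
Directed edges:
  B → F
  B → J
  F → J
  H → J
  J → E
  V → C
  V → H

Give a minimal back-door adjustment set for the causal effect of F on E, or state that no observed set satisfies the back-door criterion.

F→E: minimal back-door set {B}.

desc(F)\{F}={E,J}; candidates ⊆ {B,C,H,V}.
size 0: {}; under {} F still reaches {B,E,J} ∋ E.
{B}: F⊥E given {B} in G with F→· removed — back-door holds.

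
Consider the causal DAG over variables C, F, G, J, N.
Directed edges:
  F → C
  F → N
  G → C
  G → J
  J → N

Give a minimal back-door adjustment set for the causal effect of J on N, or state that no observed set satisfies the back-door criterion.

desc(J)\{J}={N}; candidates ⊆ {C,F,G}.
∅: J⊥N given ∅ in G with J→· removed — back-door holds.

J→N: minimal back-door set ∅.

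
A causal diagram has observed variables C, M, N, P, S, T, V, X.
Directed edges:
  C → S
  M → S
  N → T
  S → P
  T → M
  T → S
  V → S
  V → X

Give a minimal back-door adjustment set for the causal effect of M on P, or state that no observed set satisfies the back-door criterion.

desc(M)\{M}={P,S}; candidates ⊆ {C,N,T,V,X}.
size 0: {}; under {} M still reaches {N,P,S,T} ∋ P.
{T}: M⊥P given {T} in G with M→· removed — back-door holds.

M→P: minimal back-door set {T}.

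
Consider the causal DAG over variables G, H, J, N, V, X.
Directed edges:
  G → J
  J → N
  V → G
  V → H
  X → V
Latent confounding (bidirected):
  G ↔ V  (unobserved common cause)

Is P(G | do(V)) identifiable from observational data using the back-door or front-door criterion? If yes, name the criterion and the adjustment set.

desc(V)\{V}={G,H,J,N}; candidates ⊆ {X}.
V↔G: latent back-door arc(s) into V.
size 0: {}; under {} V still reaches {G,J,N,X} ∋ G.
size 1: {X}; under {X} V still reaches {G,J,N} ∋ G.
V↔G cannot be blocked by any observed set — no back-door set.
No mediator lies on a directed V→…→G path.
Neither criterion identifies P(G|do(V)) in this graph.

P(G|do(V)): not identifiable (no BD/FD set).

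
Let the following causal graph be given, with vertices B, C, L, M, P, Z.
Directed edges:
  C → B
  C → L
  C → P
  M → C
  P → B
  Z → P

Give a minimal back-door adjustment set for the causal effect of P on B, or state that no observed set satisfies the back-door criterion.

P→B: minimal back-door set {C}.

desc(P)\{P}={B}; candidates ⊆ {C,L,M,Z}.
size 0: {}; under {} P still reaches {B,C,L,M,Z} ∋ B.
{C}: P⊥B given {C} in G with P→· removed — back-door holds.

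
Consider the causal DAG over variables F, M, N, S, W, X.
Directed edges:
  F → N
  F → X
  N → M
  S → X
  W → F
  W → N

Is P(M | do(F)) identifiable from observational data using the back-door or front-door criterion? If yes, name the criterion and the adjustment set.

P(M|do(F)): backdoor, adjust for {W}.

desc(F)\{F}={M,N,X}; candidates ⊆ {S,W}.
size 0: {}; under {} F still reaches {M,N,W} ∋ M.
{W}: F⊥M given {W} in G with F→· removed — back-door holds.
P(M|do(F)) = Σ_{W} P(M|F,W)·P(W).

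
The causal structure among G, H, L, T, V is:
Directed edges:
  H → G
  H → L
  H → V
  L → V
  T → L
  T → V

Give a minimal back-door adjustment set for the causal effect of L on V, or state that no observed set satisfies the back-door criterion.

L→V: minimal back-door set {H, T}.

desc(L)\{L}={V}; candidates ⊆ {G,H,T}.
size 0: {}; under {} L still reaches {G,H,T,V} ∋ V.
size 1: {G}, {H}, {T}; under {G} L still reaches {H,T,V} ∋ V.
{H,T}: L⊥V given {H,T} in G with L→· removed — back-door holds.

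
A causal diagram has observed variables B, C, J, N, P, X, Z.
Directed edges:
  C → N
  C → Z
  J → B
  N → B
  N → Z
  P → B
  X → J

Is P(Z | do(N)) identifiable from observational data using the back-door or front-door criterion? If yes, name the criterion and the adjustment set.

P(Z|do(N)): backdoor, adjust for {C}.

desc(N)\{N}={B,Z}; candidates ⊆ {C,J,P,X}.
size 0: {}; under {} N still reaches {C,Z} ∋ Z.
{C}: N⊥Z given {C} in G with N→· removed — back-door holds.
P(Z|do(N)) = Σ_{C} P(Z|N,C)·P(C).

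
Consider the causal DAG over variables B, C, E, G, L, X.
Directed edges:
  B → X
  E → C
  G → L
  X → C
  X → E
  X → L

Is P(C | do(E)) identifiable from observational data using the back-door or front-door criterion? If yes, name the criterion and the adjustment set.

desc(E)\{E}={C}; candidates ⊆ {B,G,L,X}.
size 0: {}; under {} E still reaches {B,C,L,X} ∋ C.
{X}: E⊥C given {X} in G with E→· removed — back-door holds.
P(C|do(E)) = Σ_{X} P(C|E,X)·P(X).

P(C|do(E)): backdoor, adjust for {X}.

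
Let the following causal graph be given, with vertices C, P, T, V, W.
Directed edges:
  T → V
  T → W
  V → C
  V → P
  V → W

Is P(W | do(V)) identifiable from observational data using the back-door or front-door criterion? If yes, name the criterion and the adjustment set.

desc(V)\{V}={C,P,W}; candidates ⊆ {T}.
size 0: {}; under {} V still reaches {T,W} ∋ W.
{T}: V⊥W given {T} in G with V→· removed — back-door holds.
P(W|do(V)) = Σ_{T} P(W|V,T)·P(T).

P(W|do(V)): backdoor, adjust for {T}.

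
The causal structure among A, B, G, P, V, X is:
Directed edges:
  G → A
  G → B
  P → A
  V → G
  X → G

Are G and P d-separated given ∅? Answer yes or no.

Yes — G ⊥ P | ∅.

Bayes-Ball from G | ∅ reaches {A,B,V,X}.
P ∉ reach(G|∅) ⇒ G ⊥ P | ∅.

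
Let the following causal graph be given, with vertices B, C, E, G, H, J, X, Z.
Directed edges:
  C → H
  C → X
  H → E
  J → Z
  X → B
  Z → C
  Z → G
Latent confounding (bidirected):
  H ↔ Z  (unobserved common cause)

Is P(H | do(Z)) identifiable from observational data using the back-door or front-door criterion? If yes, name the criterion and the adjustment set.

P(H|do(Z)): frontdoor, adjust for {C}.

desc(Z)\{Z}={B,C,E,G,H,X}; candidates ⊆ {J}.
Z↔H: latent back-door arc(s) into Z.
size 0: {}; under {} Z still reaches {E,H,J} ∋ H.
size 1: {J}; under {J} Z still reaches {E,H} ∋ H.
Z↔H cannot be blocked by any observed set — no back-door set.
{C}: (i) intercepts every directed Z→H path; (ii) no back-door Z→{C}; (iii) {Z} blocks every back-door {C}→H. Front-door holds.
P(H|do(Z)) = Σ_{C} P(C|Z) Σ_{Z'} P(H|C,Z')P(Z').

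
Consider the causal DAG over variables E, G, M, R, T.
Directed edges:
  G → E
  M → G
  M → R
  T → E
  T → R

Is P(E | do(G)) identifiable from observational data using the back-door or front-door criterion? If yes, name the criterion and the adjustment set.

desc(G)\{G}={E}; candidates ⊆ {M,R,T}.
∅: G⊥E given ∅ in G with G→· removed — back-door holds.
P(E|do(G)) = P(E|G) — no adjustment needed.

P(E|do(G)): backdoor, adjust for ∅.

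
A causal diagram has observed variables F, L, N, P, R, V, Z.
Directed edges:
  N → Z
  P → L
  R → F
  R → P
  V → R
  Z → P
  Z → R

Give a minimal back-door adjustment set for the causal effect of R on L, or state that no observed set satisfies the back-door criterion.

desc(R)\{R}={F,L,P}; candidates ⊆ {N,V,Z}.
size 0: {}; under {} R still reaches {L,N,P,V,Z} ∋ L.
{Z}: R⊥L given {Z} in G with R→· removed — back-door holds.

R→L: minimal back-door set {Z}.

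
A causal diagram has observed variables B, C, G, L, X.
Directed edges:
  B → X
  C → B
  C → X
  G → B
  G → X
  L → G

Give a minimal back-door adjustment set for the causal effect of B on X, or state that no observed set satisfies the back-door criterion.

B→X: minimal back-door set {C, G}.

desc(B)\{B}={X}; candidates ⊆ {C,G,L}.
size 0: {}; under {} B still reaches {C,G,L,X} ∋ X.
size 1: {C}, {G}, {L}; under {C} B still reaches {G,L,X} ∋ X.
{C,G}: B⊥X given {C,G} in G with B→· removed — back-door holds.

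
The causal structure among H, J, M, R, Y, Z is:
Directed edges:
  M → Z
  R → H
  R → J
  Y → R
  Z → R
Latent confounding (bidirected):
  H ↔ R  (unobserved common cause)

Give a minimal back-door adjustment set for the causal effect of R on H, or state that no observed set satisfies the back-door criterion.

R→H: no observed back-door set.

desc(R)\{R}={H,J}; candidates ⊆ {M,Y,Z}.
R↔H: latent back-door arc(s) into R.
size 0: {}; under {} R still reaches {H,M,Y,Z} ∋ H.
size 1: {M}, {Y}, {Z}; under {M} R still reaches {H,Y,Z} ∋ H.
size 2: {M,Y}, {M,Z}, {Y,Z}; under {M,Y} R still reaches {H,Z} ∋ H.
R↔H cannot be blocked by any observed set — no back-door set.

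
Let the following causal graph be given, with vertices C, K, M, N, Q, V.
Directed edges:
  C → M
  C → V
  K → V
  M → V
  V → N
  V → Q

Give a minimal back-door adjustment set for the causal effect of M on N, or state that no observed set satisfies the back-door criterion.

M→N: minimal back-door set {C}.

desc(M)\{M}={N,Q,V}; candidates ⊆ {C,K}.
size 0: {}; under {} M still reaches {C,N,Q,V} ∋ N.
{C}: M⊥N given {C} in G with M→· removed — back-door holds.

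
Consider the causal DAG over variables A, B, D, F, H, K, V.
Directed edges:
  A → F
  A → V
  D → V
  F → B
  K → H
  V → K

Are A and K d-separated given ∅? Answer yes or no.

Bayes-Ball from A | ∅ reaches {B,F,H,K,V}.
K ∈ reach(A|∅) ⇒ A ⊥̸ K | ∅.

No — A and K are d-connected given ∅.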